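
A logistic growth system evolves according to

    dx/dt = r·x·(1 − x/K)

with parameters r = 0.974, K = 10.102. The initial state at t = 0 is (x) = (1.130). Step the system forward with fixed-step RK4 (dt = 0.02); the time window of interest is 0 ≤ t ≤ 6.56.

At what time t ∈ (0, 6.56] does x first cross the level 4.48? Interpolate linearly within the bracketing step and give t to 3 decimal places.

t=0.000: state=(1.130)
step 1 (dt=0.02): k1=(0.978), k2=(0.985), k3=(0.985), k4=(0.992); state += dt/6·(k1+2k2+2k3+k4)
t=0.020: state=(1.150)
t=0.040: state=(1.170)
t=0.060: state=(1.190)
continuing one RK4 step at a time; state shown every 25 steps (Δt=0.5):
t=0.500: state=(1.718)
t=1.000: state=(2.527)
t=1.500: state=(3.554)
t=1.880: state=(4.446)
next step: t=1.900: state=(4.494) — x has crossed 4.48
linear interpolation between t=1.880 (4.44585) and t=1.900 (4.49440) → t≈1.894

t = 1.894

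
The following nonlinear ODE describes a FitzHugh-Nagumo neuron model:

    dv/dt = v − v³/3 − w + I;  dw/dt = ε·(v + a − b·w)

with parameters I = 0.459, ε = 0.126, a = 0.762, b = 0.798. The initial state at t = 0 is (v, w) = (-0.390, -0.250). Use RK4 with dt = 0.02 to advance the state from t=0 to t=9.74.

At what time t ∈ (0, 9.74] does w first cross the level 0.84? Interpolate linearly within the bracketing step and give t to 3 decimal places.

t = 5.180

t=0.000: state=(-0.390, -0.250)
step 1 (dt=0.02): k1=(0.339, 0.072), k2=(0.341, 0.072), k3=(0.341, 0.072), k4=(0.343, 0.073); state += dt/6·(k1+2k2+2k3+k4)
t=0.020: state=(-0.383, -0.249)
t=0.040: state=(-0.376, -0.247)
t=0.060: state=(-0.369, -0.246)
continuing one RK4 step at a time; state shown every 25 steps (Δt=0.5):
t=0.500: state=(-0.188, -0.209)
t=1.000: state=(0.108, -0.155)
t=1.500: state=(0.548, -0.081)
t=2.000: state=(1.101, 0.020)
t=2.500: state=(1.546, 0.149)
t=3.000: state=(1.732, 0.290)
t=3.500: state=(1.759, 0.431)
t=4.000: state=(1.726, 0.564)
t=4.500: state=(1.673, 0.687)
t=5.000: state=(1.612, 0.801)
t=5.160: state=(1.592, 0.836)
next step: t=5.180: state=(1.589, 0.840) — w has crossed 0.84
linear interpolation between t=5.160 (0.83578) and t=5.180 (0.84003) → t≈5.180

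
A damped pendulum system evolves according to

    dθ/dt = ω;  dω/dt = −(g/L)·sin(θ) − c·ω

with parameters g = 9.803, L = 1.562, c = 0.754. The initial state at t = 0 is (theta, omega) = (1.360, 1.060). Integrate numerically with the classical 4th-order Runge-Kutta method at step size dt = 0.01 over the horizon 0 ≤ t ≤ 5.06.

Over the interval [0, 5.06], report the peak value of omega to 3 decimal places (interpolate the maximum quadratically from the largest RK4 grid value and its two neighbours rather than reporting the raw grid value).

t=0.000: state=(1.360, 1.060)
step 1 (dt=0.01): k1=(1.060, -6.936), k2=(1.025, -6.917), k3=(1.025, -6.917), k4=(0.991, -6.897); state += dt/6·(k1+2k2+2k3+k4)
t=0.010: state=(1.370, 0.991)
t=0.020: state=(1.380, 0.922)
t=0.030: state=(1.389, 0.854)
continuing one RK4 step at a time; state shown every 20 steps (Δt=0.2):
t=0.200: state=(1.439, -0.240)
t=0.400: state=(1.277, -1.348)
t=0.600: state=(0.917, -2.195)
t=0.800: state=(0.428, -2.607)
t=1.000: state=(-0.086, -2.427)
t=1.200: state=(-0.508, -1.730)
t=1.400: state=(-0.761, -0.781)
t=1.600: state=(-0.821, 0.170)
t=1.800: state=(-0.704, 0.960)
t=2.000: state=(-0.456, 1.468)
t=2.200: state=(-0.142, 1.602)
t=2.400: state=(0.160, 1.358)
t=2.600: state=(0.383, 0.843)
t=2.800: state=(0.490, 0.221)
t=3.000: state=(0.474, -0.360)
t=3.200: state=(0.356, -0.786)
t=3.400: state=(0.175, -0.982)
t=3.600: state=(-0.020, -0.931)
t=3.800: state=(-0.183, -0.675)
t=4.000: state=(-0.282, -0.304)
t=4.200: state=(-0.304, 0.083)
t=4.400: state=(-0.254, 0.397)
t=4.600: state=(-0.154, 0.580)
t=4.800: state=(-0.033, 0.606)
t=5.000: state=(0.079, 0.490)
t=5.060: state=(0.107, 0.434)
largest grid value and its neighbours: omega(2.160)=1.60683, omega(2.170)=1.60707, omega(2.180)=1.60632
parabola through these three points peaks at t≈2.167 with omega≈1.60710

max omega = 1.607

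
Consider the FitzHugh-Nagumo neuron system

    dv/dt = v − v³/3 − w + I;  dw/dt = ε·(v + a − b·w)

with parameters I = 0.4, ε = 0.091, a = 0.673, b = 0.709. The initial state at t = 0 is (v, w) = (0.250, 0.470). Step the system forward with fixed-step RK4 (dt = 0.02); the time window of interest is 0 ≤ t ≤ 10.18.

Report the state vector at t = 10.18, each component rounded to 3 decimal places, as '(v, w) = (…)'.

(v, w) = (-0.023, 1.342)

t=0.000: state=(0.250, 0.470)
step 1 (dt=0.02): k1=(0.175, 0.054), k2=(0.176, 0.054), k3=(0.176, 0.054), k4=(0.177, 0.054); state += dt/6·(k1+2k2+2k3+k4)
t=0.020: state=(0.254, 0.471)
t=0.040: state=(0.257, 0.472)
t=0.060: state=(0.261, 0.473)
continuing one RK4 step at a time; state shown every 25 steps (Δt=0.5):
t=0.500: state=(0.353, 0.499)
t=1.000: state=(0.492, 0.532)
t=1.500: state=(0.674, 0.571)
t=2.000: state=(0.886, 0.618)
t=2.500: state=(1.095, 0.673)
t=3.000: state=(1.258, 0.734)
t=3.500: state=(1.354, 0.800)
t=4.000: state=(1.391, 0.866)
t=4.500: state=(1.388, 0.931)
t=5.000: state=(1.360, 0.993)
t=5.500: state=(1.318, 1.052)
t=6.000: state=(1.264, 1.107)
t=6.500: state=(1.202, 1.157)
t=7.000: state=(1.130, 1.203)
t=7.500: state=(1.047, 1.243)
t=8.000: state=(0.950, 1.279)
t=8.500: state=(0.830, 1.308)
t=9.000: state=(0.675, 1.331)
t=9.500: state=(0.460, 1.344)
t=10.000: state=(0.136, 1.346)
t=10.180: state=(-0.023, 1.342)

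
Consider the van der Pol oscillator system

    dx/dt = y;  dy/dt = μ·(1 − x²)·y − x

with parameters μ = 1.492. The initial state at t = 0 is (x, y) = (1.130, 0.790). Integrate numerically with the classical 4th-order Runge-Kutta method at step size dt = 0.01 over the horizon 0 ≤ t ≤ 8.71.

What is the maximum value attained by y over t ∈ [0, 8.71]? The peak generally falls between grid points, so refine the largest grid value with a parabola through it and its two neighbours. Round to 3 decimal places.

max y = 3.214

t=0.000: state=(1.130, 0.790)
step 1 (dt=0.01): k1=(0.790, -1.456), k2=(0.783, -1.468), k3=(0.783, -1.468), k4=(0.775, -1.479); state += dt/6·(k1+2k2+2k3+k4)
t=0.010: state=(1.138, 0.775)
t=0.020: state=(1.146, 0.760)
t=0.030: state=(1.153, 0.745)
continuing one RK4 step at a time; state shown every 50 steps (Δt=0.5):
t=0.500: state=(1.326, 0.010)
t=1.000: state=(1.191, -0.512)
t=1.500: state=(0.818, -1.013)
t=2.000: state=(0.084, -2.084)
t=2.500: state=(-1.284, -2.791)
t=3.000: state=(-1.973, -0.181)
t=3.500: state=(-1.874, 0.394)
t=4.000: state=(-1.638, 0.540)
t=4.500: state=(-1.327, 0.725)
t=5.000: state=(-0.879, 1.129)
t=5.500: state=(-0.082, 2.244)
t=6.000: state=(1.368, 2.828)
t=6.500: state=(2.013, 0.103)
t=7.000: state=(1.898, -0.400)
t=7.500: state=(1.663, -0.532)
t=8.000: state=(1.359, -0.704)
t=8.500: state=(0.927, -1.076)
t=8.710: state=(0.672, -1.381)
largest grid value and its neighbours: y(5.840)=3.21271, y(5.850)=3.21381, y(5.860)=3.21180
parabola through these three points peaks at t≈5.849 with y≈3.21384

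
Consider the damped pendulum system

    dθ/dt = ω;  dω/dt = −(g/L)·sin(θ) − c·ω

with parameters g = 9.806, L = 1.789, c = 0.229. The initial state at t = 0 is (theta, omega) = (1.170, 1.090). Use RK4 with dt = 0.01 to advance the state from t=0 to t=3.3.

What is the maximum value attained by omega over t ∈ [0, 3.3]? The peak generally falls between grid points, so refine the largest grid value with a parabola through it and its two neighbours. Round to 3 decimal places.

t=0.000: state=(1.170, 1.090)
step 1 (dt=0.01): k1=(1.090, -5.296), k2=(1.064, -5.302), k3=(1.063, -5.302), k4=(1.037, -5.307); state += dt/6·(k1+2k2+2k3+k4)
t=0.010: state=(1.181, 1.037)
t=0.020: state=(1.191, 0.984)
t=0.030: state=(1.200, 0.931)
continuing one RK4 step at a time; state shown every 20 steps (Δt=0.2):
t=0.200: state=(1.282, 0.027)
t=0.400: state=(1.184, -0.990)
t=0.600: state=(0.894, -1.874)
t=0.800: state=(0.454, -2.460)
t=1.000: state=(-0.057, -2.559)
t=1.200: state=(-0.533, -2.126)
t=1.400: state=(-0.883, -1.326)
t=1.600: state=(-1.054, -0.375)
t=1.800: state=(-1.033, 0.576)
t=2.000: state=(-0.830, 1.418)
t=2.200: state=(-0.482, 2.012)
t=2.400: state=(-0.053, 2.204)
t=2.600: state=(0.368, 1.932)
t=2.800: state=(0.695, 1.294)
t=3.000: state=(0.873, 0.469)
t=3.200: state=(0.881, -0.386)
t=3.300: state=(0.822, -0.786)
largest grid value and its neighbours: omega(2.370)=2.20539, omega(2.380)=2.20624, omega(2.390)=2.20589
parabola through these three points peaks at t≈2.382 with omega≈2.20627

max omega = 2.206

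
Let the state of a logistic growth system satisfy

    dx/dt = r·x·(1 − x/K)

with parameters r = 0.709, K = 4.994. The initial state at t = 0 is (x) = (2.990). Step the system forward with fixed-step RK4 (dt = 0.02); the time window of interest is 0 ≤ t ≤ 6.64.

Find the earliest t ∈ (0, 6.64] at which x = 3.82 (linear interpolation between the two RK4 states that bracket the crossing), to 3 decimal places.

t=0.000: state=(2.990)
step 1 (dt=0.02): k1=(0.851), k2=(0.849), k3=(0.849), k4=(0.848); state += dt/6·(k1+2k2+2k3+k4)
t=0.020: state=(3.007)
t=0.040: state=(3.024)
t=0.060: state=(3.041)
continuing one RK4 step at a time; state shown every 25 steps (Δt=0.5):
t=0.500: state=(3.397)
t=1.000: state=(3.755)
t=1.080: state=(3.807)
next step: t=1.100: state=(3.820) — x has crossed 3.82
linear interpolation between t=1.080 (3.80739) and t=1.100 (3.82017) → t≈1.100

t = 1.100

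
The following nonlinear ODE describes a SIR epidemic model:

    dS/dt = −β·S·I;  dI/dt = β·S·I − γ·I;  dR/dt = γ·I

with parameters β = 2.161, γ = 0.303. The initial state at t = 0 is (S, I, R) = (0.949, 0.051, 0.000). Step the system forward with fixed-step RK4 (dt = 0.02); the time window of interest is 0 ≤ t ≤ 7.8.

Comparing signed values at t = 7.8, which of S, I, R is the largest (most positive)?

largest component: R

t=0.000: state=(0.949, 0.051, 0.000)
step 1 (dt=0.02): k1=(-0.105, 0.089, 0.015), k2=(-0.106, 0.091, 0.016), k3=(-0.106, 0.091, 0.016), k4=(-0.108, 0.092, 0.016); state += dt/6·(k1+2k2+2k3+k4)
t=0.020: state=(0.947, 0.053, 0.000)
t=0.040: state=(0.945, 0.055, 0.001)
t=0.060: state=(0.942, 0.057, 0.001)
continuing one RK4 step at a time; state shown every 25 steps (Δt=0.5):
t=0.500: state=(0.870, 0.118, 0.012)
t=1.000: state=(0.721, 0.241, 0.039)
t=1.500: state=(0.509, 0.403, 0.087)
t=2.000: state=(0.305, 0.536, 0.159)
t=2.500: state=(0.165, 0.590, 0.245)
t=3.000: state=(0.087, 0.578, 0.335)
t=3.500: state=(0.048, 0.533, 0.419)
t=4.000: state=(0.028, 0.477, 0.496)
t=4.500: state=(0.017, 0.420, 0.563)
t=5.000: state=(0.011, 0.366, 0.623)
t=5.500: state=(0.008, 0.318, 0.675)
t=6.000: state=(0.006, 0.275, 0.719)
t=6.500: state=(0.004, 0.238, 0.758)
t=7.000: state=(0.003, 0.205, 0.792)
t=7.500: state=(0.003, 0.177, 0.821)
t=7.800: state=(0.002, 0.162, 0.836)
compare at T: S=0.002, I=0.162, R=0.836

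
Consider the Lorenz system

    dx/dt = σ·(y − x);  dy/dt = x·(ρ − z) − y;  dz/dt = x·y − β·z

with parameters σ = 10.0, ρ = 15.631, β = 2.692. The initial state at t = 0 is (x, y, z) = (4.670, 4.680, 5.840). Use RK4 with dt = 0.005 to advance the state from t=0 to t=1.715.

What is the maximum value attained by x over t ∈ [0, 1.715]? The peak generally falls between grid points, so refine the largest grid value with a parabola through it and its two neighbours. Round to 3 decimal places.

t=0.000: state=(4.670, 4.680, 5.840)
step 1 (dt=0.005): k1=(0.100, 41.044, 6.134), k2=(1.124, 40.872, 6.573), k3=(1.094, 40.893, 6.581), k4=(2.090, 40.739, 7.027); state += dt/6·(k1+2k2+2k3+k4)
t=0.005: state=(4.676, 4.884, 5.873)
t=0.010: state=(4.691, 5.088, 5.910)
t=0.015: state=(4.715, 5.290, 5.952)
continuing one RK4 step at a time; state shown every 20 steps (Δt=0.1):
t=0.100: state=(6.166, 8.736, 7.631)
t=0.200: state=(9.084, 11.842, 13.024)
t=0.300: state=(10.358, 9.611, 19.838)
t=0.400: state=(7.785, 4.089, 20.645)
t=0.500: state=(4.388, 1.699, 17.152)
t=0.600: state=(2.592, 1.601, 13.555)
t=0.700: state=(2.170, 2.220, 10.732)
t=0.800: state=(2.581, 3.335, 8.764)
t=0.900: state=(3.699, 5.208, 7.863)
t=1.000: state=(5.641, 8.001, 8.735)
t=1.100: state=(8.179, 10.616, 12.517)
t=1.200: state=(9.660, 9.752, 18.042)
t=1.300: state=(8.189, 5.511, 19.909)
t=1.400: state=(5.366, 2.837, 17.543)
t=1.500: state=(3.534, 2.411, 14.344)
t=1.600: state=(3.001, 2.985, 11.693)
t=1.700: state=(3.396, 4.175, 9.916)
t=1.715: state=(3.521, 4.412, 9.742)
largest grid value and its neighbours: x(0.280)=10.41616, x(0.285)=10.41880, x(0.290)=10.41007
parabola through these three points peaks at t≈0.284 with x≈10.41921

max x = 10.419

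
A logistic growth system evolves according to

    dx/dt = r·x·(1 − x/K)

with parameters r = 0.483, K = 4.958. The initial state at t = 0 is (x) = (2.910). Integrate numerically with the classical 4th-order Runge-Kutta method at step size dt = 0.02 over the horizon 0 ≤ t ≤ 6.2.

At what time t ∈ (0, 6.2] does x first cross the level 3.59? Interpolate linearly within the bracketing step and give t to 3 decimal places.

t=0.000: state=(2.910)
step 1 (dt=0.02): k1=(0.581), k2=(0.580), k3=(0.580), k4=(0.580); state += dt/6·(k1+2k2+2k3+k4)
t=0.020: state=(2.922)
t=0.040: state=(2.933)
t=0.060: state=(2.945)
continuing one RK4 step at a time; state shown every 25 steps (Δt=0.5):
t=0.500: state=(3.193)
t=1.000: state=(3.457)
t=1.260: state=(3.585)
next step: t=1.280: state=(3.595) — x has crossed 3.59
linear interpolation between t=1.260 (3.58511) and t=1.280 (3.59468) → t≈1.270

t = 1.270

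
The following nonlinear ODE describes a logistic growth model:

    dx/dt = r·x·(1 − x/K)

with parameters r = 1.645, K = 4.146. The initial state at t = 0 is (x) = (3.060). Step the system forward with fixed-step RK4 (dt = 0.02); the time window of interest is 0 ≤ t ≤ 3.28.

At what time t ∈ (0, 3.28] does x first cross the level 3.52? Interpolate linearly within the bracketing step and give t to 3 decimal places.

t=0.000: state=(3.060)
step 1 (dt=0.02): k1=(1.319), k2=(1.308), k3=(1.308), k4=(1.298); state += dt/6·(k1+2k2+2k3+k4)
t=0.020: state=(3.086)
t=0.040: state=(3.112)
t=0.060: state=(3.137)
continuing one RK4 step at a time; state shown every 10 steps (Δt=0.2):
t=0.200: state=(3.303)
t=0.400: state=(3.502)
t=0.420: state=(3.520)
next step: t=0.440: state=(3.537) — x has crossed 3.52
linear interpolation between t=0.420 (3.51997) and t=0.440 (3.53726) → t≈0.420

t = 0.420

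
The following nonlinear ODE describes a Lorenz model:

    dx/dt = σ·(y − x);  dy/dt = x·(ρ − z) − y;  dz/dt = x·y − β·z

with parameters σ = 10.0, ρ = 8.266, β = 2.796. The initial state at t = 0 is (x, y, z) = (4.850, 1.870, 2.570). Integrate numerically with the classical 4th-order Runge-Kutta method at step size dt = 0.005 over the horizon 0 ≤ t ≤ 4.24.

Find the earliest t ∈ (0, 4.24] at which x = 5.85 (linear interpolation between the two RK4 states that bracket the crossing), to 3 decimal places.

t = 0.344

t=0.000: state=(4.850, 1.870, 2.570)
step 1 (dt=0.005): k1=(-29.800, 25.756, 1.884), k2=(-28.411, 25.244, 2.039), k3=(-28.459, 25.264, 2.038), k4=(-27.114, 24.771, 2.184); state += dt/6·(k1+2k2+2k3+k4)
t=0.005: state=(4.708, 1.996, 2.580)
t=0.010: state=(4.579, 2.118, 2.592)
t=0.015: state=(4.461, 2.235, 2.605)
continuing one RK4 step at a time; state shown every 40 steps (Δt=0.2):
t=0.200: state=(4.340, 5.300, 3.850)
t=0.340: state=(5.813, 6.750, 6.294)
next step: t=0.345: state=(5.859, 6.772, 6.403) — x has crossed 5.85
linear interpolation between t=0.340 (5.81272) and t=0.345 (5.85900) → t≈0.344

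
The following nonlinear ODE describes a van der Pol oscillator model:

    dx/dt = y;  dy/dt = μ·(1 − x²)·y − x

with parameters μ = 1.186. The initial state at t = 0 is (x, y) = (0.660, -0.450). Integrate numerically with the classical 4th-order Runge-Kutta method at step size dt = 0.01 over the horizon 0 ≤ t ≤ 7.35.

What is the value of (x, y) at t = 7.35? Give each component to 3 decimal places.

t=0.000: state=(0.660, -0.450)
step 1 (dt=0.01): k1=(-0.450, -0.961), k2=(-0.455, -0.964), k3=(-0.455, -0.964), k4=(-0.460, -0.966); state += dt/6·(k1+2k2+2k3+k4)
t=0.010: state=(0.655, -0.460)
t=0.020: state=(0.651, -0.469)
t=0.030: state=(0.646, -0.479)
continuing one RK4 step at a time; state shown every 25 steps (Δt=0.25):
t=0.250: state=(0.516, -0.710)
t=0.500: state=(0.300, -1.026)
t=0.750: state=(-0.003, -1.414)
t=1.000: state=(-0.409, -1.819)
t=1.250: state=(-0.892, -1.977)
t=1.500: state=(-1.346, -1.549)
t=1.750: state=(-1.635, -0.751)
t=2.000: state=(-1.736, -0.106)
t=2.250: state=(-1.711, 0.269)
t=2.500: state=(-1.615, 0.484)
t=2.750: state=(-1.474, 0.639)
t=3.000: state=(-1.296, 0.791)
t=3.250: state=(-1.075, 0.982)
t=3.500: state=(-0.798, 1.256)
t=3.750: state=(-0.435, 1.674)
t=4.000: state=(0.055, 2.273)
t=4.250: state=(0.698, 2.810)
t=4.500: state=(1.383, 2.449)
t=4.750: state=(1.840, 1.164)
t=5.000: state=(1.996, 0.186)
t=5.250: state=(1.979, -0.255)
t=5.500: state=(1.888, -0.445)
t=5.750: state=(1.763, -0.554)
t=6.000: state=(1.612, -0.647)
t=6.250: state=(1.438, -0.754)
t=6.500: state=(1.233, -0.897)
t=6.750: state=(0.984, -1.106)
t=7.000: state=(0.670, -1.429)
t=7.250: state=(0.254, -1.928)
t=7.350: state=(0.049, -2.180)

(x, y) = (0.049, -2.180)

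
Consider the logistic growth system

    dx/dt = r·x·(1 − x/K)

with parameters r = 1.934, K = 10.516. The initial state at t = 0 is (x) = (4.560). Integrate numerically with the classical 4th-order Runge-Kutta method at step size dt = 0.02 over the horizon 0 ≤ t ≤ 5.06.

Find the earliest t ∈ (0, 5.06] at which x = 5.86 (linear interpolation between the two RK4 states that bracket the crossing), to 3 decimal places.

t = 0.257

t=0.000: state=(4.560)
step 1 (dt=0.02): k1=(4.995), k2=(5.007), k3=(5.007), k4=(5.019); state += dt/6·(k1+2k2+2k3+k4)
t=0.020: state=(4.660)
t=0.040: state=(4.761)
t=0.060: state=(4.862)
continuing one RK4 step at a time; state shown every 10 steps (Δt=0.2):
t=0.200: state=(5.572)
t=0.240: state=(5.774)
next step: t=0.260: state=(5.875) — x has crossed 5.86
linear interpolation between t=0.240 (5.77446) and t=0.260 (5.87497) → t≈0.257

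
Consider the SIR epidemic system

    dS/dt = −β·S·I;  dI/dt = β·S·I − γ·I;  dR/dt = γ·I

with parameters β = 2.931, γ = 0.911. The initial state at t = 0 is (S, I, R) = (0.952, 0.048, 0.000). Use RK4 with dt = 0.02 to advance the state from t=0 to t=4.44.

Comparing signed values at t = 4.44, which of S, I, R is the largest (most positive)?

largest component: R

t=0.000: state=(0.952, 0.048, 0.000)
step 1 (dt=0.02): k1=(-0.134, 0.090, 0.044), k2=(-0.136, 0.092, 0.045), k3=(-0.136, 0.092, 0.045), k4=(-0.139, 0.093, 0.045); state += dt/6·(k1+2k2+2k3+k4)
t=0.020: state=(0.949, 0.050, 0.001)
t=0.040: state=(0.946, 0.052, 0.002)
t=0.060: state=(0.944, 0.054, 0.003)
continuing one RK4 step at a time; state shown every 10 steps (Δt=0.2):
t=0.200: state=(0.920, 0.069, 0.011)
t=0.400: state=(0.876, 0.098, 0.026)
t=0.600: state=(0.819, 0.134, 0.047)
t=0.800: state=(0.748, 0.177, 0.075)
t=1.000: state=(0.665, 0.223, 0.111)
t=1.200: state=(0.576, 0.268, 0.156)
t=1.400: state=(0.487, 0.305, 0.209)
t=1.600: state=(0.404, 0.330, 0.267)
t=1.800: state=(0.332, 0.341, 0.328)
t=2.000: state=(0.272, 0.339, 0.390)
t=2.200: state=(0.223, 0.326, 0.451)
t=2.400: state=(0.186, 0.306, 0.508)
t=2.600: state=(0.156, 0.282, 0.562)
t=2.800: state=(0.133, 0.256, 0.611)
t=3.000: state=(0.116, 0.229, 0.655)
t=3.200: state=(0.102, 0.204, 0.694)
t=3.400: state=(0.091, 0.180, 0.729)
t=3.600: state=(0.083, 0.157, 0.760)
t=3.800: state=(0.076, 0.137, 0.787)
t=4.000: state=(0.070, 0.120, 0.810)
t=4.200: state=(0.066, 0.104, 0.831)
t=4.400: state=(0.062, 0.090, 0.848)
t=4.440: state=(0.062, 0.087, 0.851)
compare at T: S=0.062, I=0.087, R=0.851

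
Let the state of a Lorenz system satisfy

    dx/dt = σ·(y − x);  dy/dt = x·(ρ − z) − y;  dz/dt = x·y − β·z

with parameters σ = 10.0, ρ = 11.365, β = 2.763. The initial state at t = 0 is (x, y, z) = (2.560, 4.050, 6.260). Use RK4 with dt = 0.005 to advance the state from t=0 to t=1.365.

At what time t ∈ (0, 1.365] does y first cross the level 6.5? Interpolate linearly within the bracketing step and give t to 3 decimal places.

t=0.000: state=(2.560, 4.050, 6.260)
step 1 (dt=0.005): k1=(14.900, 9.019, -6.928), k2=(14.753, 9.231, -6.671), k3=(14.762, 9.227, -6.673), k4=(14.623, 9.437, -6.416); state += dt/6·(k1+2k2+2k3+k4)
t=0.005: state=(2.634, 4.096, 6.227)
t=0.010: state=(2.706, 4.144, 6.196)
t=0.015: state=(2.778, 4.195, 6.168)
continuing one RK4 step at a time; state shown every 10 steps (Δt=0.05):
t=0.050: state=(3.257, 4.598, 6.043)
t=0.100: state=(3.931, 5.306, 6.097)
t=0.150: state=(4.643, 6.115, 6.458)
t=0.170: state=(4.941, 6.449, 6.697)
next step: t=0.175: state=(5.016, 6.532, 6.765) — y has crossed 6.5
linear interpolation between t=0.170 (6.44883) and t=0.175 (6.53174) → t≈0.173

t = 0.173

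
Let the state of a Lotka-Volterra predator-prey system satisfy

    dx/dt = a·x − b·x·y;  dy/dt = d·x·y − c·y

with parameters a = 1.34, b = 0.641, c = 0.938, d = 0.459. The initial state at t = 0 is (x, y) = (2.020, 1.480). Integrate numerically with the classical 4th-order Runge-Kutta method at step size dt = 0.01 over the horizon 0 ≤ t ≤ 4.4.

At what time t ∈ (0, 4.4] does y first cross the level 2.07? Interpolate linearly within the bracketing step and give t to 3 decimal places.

t = 1.397

t=0.000: state=(2.020, 1.480)
step 1 (dt=0.01): k1=(0.790, -0.016), k2=(0.792, -0.013), k3=(0.792, -0.013), k4=(0.794, -0.011); state += dt/6·(k1+2k2+2k3+k4)
t=0.010: state=(2.028, 1.480)
t=0.020: state=(2.036, 1.480)
t=0.030: state=(2.044, 1.480)
continuing one RK4 step at a time; state shown every 20 steps (Δt=0.2):
t=0.200: state=(2.184, 1.488)
t=0.400: state=(2.355, 1.519)
t=0.600: state=(2.526, 1.575)
t=0.800: state=(2.685, 1.659)
t=1.000: state=(2.818, 1.771)
t=1.200: state=(2.910, 1.910)
t=1.390: state=(2.948, 2.064)
next step: t=1.400: state=(2.948, 2.073) — y has crossed 2.07
linear interpolation between t=1.390 (2.06423) and t=1.400 (2.07282) → t≈1.397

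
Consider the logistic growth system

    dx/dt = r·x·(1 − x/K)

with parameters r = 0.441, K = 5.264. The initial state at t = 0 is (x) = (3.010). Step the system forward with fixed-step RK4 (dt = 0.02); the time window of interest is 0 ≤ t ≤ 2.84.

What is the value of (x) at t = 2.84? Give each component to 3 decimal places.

(x) = (4.336)

t=0.000: state=(3.010)
step 1 (dt=0.02): k1=(0.568), k2=(0.568), k3=(0.568), k4=(0.568); state += dt/6·(k1+2k2+2k3+k4)
t=0.020: state=(3.021)
t=0.040: state=(3.033)
t=0.060: state=(3.044)
continuing one RK4 step at a time; state shown every 5 steps (Δt=0.1):
t=0.100: state=(3.067)
t=0.200: state=(3.123)
t=0.300: state=(3.179)
t=0.400: state=(3.234)
t=0.500: state=(3.289)
t=0.600: state=(3.343)
t=0.700: state=(3.396)
t=0.800: state=(3.449)
t=0.900: state=(3.501)
t=1.000: state=(3.552)
t=1.100: state=(3.603)
t=1.200: state=(3.653)
t=1.300: state=(3.702)
t=1.400: state=(3.750)
t=1.500: state=(3.797)
t=1.600: state=(3.843)
t=1.700: state=(3.888)
t=1.800: state=(3.933)
t=1.900: state=(3.976)
t=2.000: state=(4.018)
t=2.100: state=(4.060)
t=2.200: state=(4.100)
t=2.300: state=(4.140)
t=2.400: state=(4.178)
t=2.500: state=(4.216)
t=2.600: state=(4.252)
t=2.700: state=(4.288)
t=2.800: state=(4.322)
t=2.840: state=(4.336)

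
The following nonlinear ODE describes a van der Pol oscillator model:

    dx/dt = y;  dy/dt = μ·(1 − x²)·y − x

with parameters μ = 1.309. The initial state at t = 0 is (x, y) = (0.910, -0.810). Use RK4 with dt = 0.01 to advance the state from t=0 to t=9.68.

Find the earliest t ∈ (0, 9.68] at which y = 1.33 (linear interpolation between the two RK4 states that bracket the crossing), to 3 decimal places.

t=0.000: state=(0.910, -0.810)
step 1 (dt=0.01): k1=(-0.810, -1.092), k2=(-0.815, -1.097), k3=(-0.815, -1.097), k4=(-0.821, -1.102); state += dt/6·(k1+2k2+2k3+k4)
t=0.010: state=(0.902, -0.821)
t=0.020: state=(0.894, -0.832)
t=0.030: state=(0.885, -0.843)
continuing one RK4 step at a time; state shown every 50 steps (Δt=0.5):
t=0.500: state=(0.336, -1.576)
t=1.000: state=(-0.759, -2.722)
t=1.500: state=(-1.819, -0.989)
t=2.000: state=(-1.914, 0.278)
t=2.500: state=(-1.697, 0.544)
t=3.000: state=(-1.379, 0.743)
t=3.500: state=(-0.925, 1.123)
t=3.650: state=(-0.742, 1.321)
next step: t=3.660: state=(-0.729, 1.336) — y has crossed 1.33
linear interpolation between t=3.650 (1.32058) and t=3.660 (1.33591) → t≈3.656

t = 3.656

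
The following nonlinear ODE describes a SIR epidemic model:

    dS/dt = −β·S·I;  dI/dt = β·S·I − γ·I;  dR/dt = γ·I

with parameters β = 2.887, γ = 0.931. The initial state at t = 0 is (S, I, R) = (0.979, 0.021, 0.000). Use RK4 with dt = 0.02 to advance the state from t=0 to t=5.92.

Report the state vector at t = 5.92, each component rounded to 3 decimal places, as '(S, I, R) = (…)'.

t=0.000: state=(0.979, 0.021, 0.000)
step 1 (dt=0.02): k1=(-0.059, 0.040, 0.020), k2=(-0.060, 0.041, 0.020), k3=(-0.060, 0.041, 0.020), k4=(-0.062, 0.041, 0.020); state += dt/6·(k1+2k2+2k3+k4)
t=0.020: state=(0.978, 0.022, 0.000)
t=0.040: state=(0.977, 0.023, 0.001)
t=0.060: state=(0.975, 0.024, 0.001)
continuing one RK4 step at a time; state shown every 10 steps (Δt=0.2):
t=0.200: state=(0.965, 0.031, 0.005)
t=0.400: state=(0.944, 0.044, 0.012)
t=0.600: state=(0.916, 0.063, 0.021)
t=0.800: state=(0.877, 0.087, 0.035)
t=1.000: state=(0.827, 0.119, 0.054)
t=1.200: state=(0.764, 0.156, 0.080)
t=1.400: state=(0.690, 0.197, 0.113)
t=1.600: state=(0.609, 0.238, 0.153)
t=1.800: state=(0.525, 0.274, 0.201)
t=2.000: state=(0.444, 0.301, 0.255)
t=2.200: state=(0.372, 0.316, 0.312)
t=2.400: state=(0.309, 0.319, 0.372)
t=2.600: state=(0.258, 0.312, 0.430)
t=2.800: state=(0.216, 0.297, 0.487)
t=3.000: state=(0.183, 0.276, 0.541)
t=3.200: state=(0.157, 0.253, 0.590)
t=3.400: state=(0.137, 0.228, 0.635)
t=3.600: state=(0.121, 0.204, 0.675)
t=3.800: state=(0.108, 0.181, 0.711)
t=4.000: state=(0.098, 0.160, 0.743)
t=4.200: state=(0.090, 0.140, 0.770)
t=4.400: state=(0.083, 0.122, 0.795)
t=4.600: state=(0.078, 0.106, 0.816)
t=4.800: state=(0.074, 0.092, 0.834)
t=5.000: state=(0.070, 0.080, 0.850)
t=5.200: state=(0.067, 0.069, 0.864)
t=5.400: state=(0.065, 0.059, 0.876)
t=5.600: state=(0.063, 0.051, 0.886)
t=5.800: state=(0.061, 0.044, 0.895)
t=5.920: state=(0.060, 0.040, 0.900)

(S, I, R) = (0.060, 0.040, 0.900)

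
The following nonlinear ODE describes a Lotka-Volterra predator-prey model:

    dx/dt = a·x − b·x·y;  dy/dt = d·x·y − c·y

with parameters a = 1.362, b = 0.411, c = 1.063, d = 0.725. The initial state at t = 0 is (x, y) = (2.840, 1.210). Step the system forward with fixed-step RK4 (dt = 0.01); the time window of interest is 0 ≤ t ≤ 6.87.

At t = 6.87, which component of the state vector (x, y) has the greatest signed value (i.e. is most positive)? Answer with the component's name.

largest component: y

t=0.000: state=(2.840, 1.210)
step 1 (dt=0.01): k1=(2.456, 1.205), k2=(2.459, 1.222), k3=(2.459, 1.222), k4=(2.463, 1.239); state += dt/6·(k1+2k2+2k3+k4)
t=0.010: state=(2.865, 1.222)
t=0.020: state=(2.889, 1.235)
t=0.030: state=(2.914, 1.248)
continuing one RK4 step at a time; state shown every 25 steps (Δt=0.25):
t=0.250: state=(3.457, 1.642)
t=0.500: state=(3.951, 2.472)
t=0.750: state=(4.020, 3.938)
t=1.000: state=(3.403, 5.978)
t=1.250: state=(2.347, 7.733)
t=1.500: state=(1.431, 8.307)
t=1.750: state=(0.873, 7.808)
t=2.000: state=(0.578, 6.807)
t=2.250: state=(0.427, 5.708)
t=2.500: state=(0.352, 4.692)
t=2.750: state=(0.320, 3.821)
t=3.000: state=(0.316, 3.102)
t=3.250: state=(0.333, 2.522)
t=3.500: state=(0.370, 2.060)
t=3.750: state=(0.429, 1.697)
t=4.000: state=(0.515, 1.417)
t=4.250: state=(0.633, 1.204)
t=4.500: state=(0.792, 1.050)
t=4.750: state=(1.006, 0.946)
t=5.000: state=(1.287, 0.892)
t=5.250: state=(1.651, 0.891)
t=5.500: state=(2.112, 0.959)
t=5.750: state=(2.669, 1.133)
t=6.000: state=(3.286, 1.490)
t=6.250: state=(3.839, 2.183)
t=6.500: state=(4.064, 3.452)
t=6.750: state=(3.645, 5.381)
t=6.870: state=(3.210, 6.387)
compare at T: x=3.210, y=6.387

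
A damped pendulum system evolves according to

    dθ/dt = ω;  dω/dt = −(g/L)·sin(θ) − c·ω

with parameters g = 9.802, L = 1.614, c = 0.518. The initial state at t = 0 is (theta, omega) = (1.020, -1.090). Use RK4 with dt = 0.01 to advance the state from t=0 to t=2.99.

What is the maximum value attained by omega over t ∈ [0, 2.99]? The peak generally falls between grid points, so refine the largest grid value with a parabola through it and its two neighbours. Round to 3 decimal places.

t=0.000: state=(1.020, -1.090)
step 1 (dt=0.01): k1=(-1.090, -4.610), k2=(-1.113, -4.581), k3=(-1.113, -4.581), k4=(-1.136, -4.551); state += dt/6·(k1+2k2+2k3+k4)
t=0.010: state=(1.009, -1.136)
t=0.020: state=(0.997, -1.181)
t=0.030: state=(0.985, -1.226)
continuing one RK4 step at a time; state shown every 10 steps (Δt=0.1):
t=0.100: state=(0.889, -1.519)
t=0.200: state=(0.719, -1.869)
t=0.300: state=(0.519, -2.118)
t=0.400: state=(0.299, -2.246)
t=0.500: state=(0.074, -2.241)
t=0.600: state=(-0.144, -2.106)
t=0.700: state=(-0.343, -1.855)
t=0.800: state=(-0.513, -1.514)
t=0.900: state=(-0.644, -1.113)
t=1.000: state=(-0.734, -0.679)
t=1.100: state=(-0.780, -0.236)
t=1.200: state=(-0.782, 0.194)
t=1.300: state=(-0.742, 0.594)
t=1.400: state=(-0.664, 0.948)
t=1.500: state=(-0.555, 1.239)
t=1.600: state=(-0.419, 1.454)
t=1.700: state=(-0.267, 1.580)
t=1.800: state=(-0.106, 1.609)
t=1.900: state=(0.052, 1.543)
t=2.000: state=(0.199, 1.390)
t=2.100: state=(0.328, 1.165)
t=2.200: state=(0.431, 0.885)
t=2.300: state=(0.504, 0.573)
t=2.400: state=(0.545, 0.246)
t=2.500: state=(0.553, -0.076)
t=2.600: state=(0.530, -0.379)
t=2.700: state=(0.478, -0.647)
t=2.800: state=(0.402, -0.867)
t=2.900: state=(0.307, -1.029)
t=2.990: state=(0.210, -1.119)
largest grid value and its neighbours: omega(1.770)=1.61066, omega(1.780)=1.61120, omega(1.790)=1.61076
parabola through these three points peaks at t≈1.780 with omega≈1.61120

max omega = 1.611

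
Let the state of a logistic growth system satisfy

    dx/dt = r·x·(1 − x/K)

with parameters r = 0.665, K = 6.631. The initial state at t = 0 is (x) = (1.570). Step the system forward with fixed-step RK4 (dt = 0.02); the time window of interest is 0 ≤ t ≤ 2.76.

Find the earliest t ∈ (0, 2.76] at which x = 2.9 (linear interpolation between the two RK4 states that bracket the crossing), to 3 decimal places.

t=0.000: state=(1.570)
step 1 (dt=0.02): k1=(0.797), k2=(0.800), k3=(0.800), k4=(0.802); state += dt/6·(k1+2k2+2k3+k4)
t=0.020: state=(1.586)
t=0.040: state=(1.602)
t=0.060: state=(1.618)
continuing one RK4 step at a time; state shown every 5 steps (Δt=0.1):
t=0.100: state=(1.651)
t=0.200: state=(1.735)
t=0.300: state=(1.821)
t=0.400: state=(1.911)
t=0.500: state=(2.002)
t=0.600: state=(2.096)
t=0.700: state=(2.193)
t=0.800: state=(2.292)
t=0.900: state=(2.392)
t=1.000: state=(2.495)
t=1.100: state=(2.599)
t=1.200: state=(2.705)
t=1.300: state=(2.812)
t=1.380: state=(2.899)
next step: t=1.400: state=(2.920) — x has crossed 2.9
linear interpolation between t=1.380 (2.89866) and t=1.400 (2.92037) → t≈1.381

t = 1.381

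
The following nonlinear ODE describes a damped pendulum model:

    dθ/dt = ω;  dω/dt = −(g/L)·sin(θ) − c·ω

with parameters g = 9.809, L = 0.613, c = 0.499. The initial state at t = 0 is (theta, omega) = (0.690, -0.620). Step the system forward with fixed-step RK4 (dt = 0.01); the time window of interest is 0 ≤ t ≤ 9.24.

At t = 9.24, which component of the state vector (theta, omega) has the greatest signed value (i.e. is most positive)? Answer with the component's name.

largest component: omega

t=0.000: state=(0.690, -0.620)
step 1 (dt=0.01): k1=(-0.620, -9.876), k2=(-0.669, -9.813), k3=(-0.669, -9.810), k4=(-0.718, -9.745); state += dt/6·(k1+2k2+2k3+k4)
t=0.010: state=(0.683, -0.718)
t=0.020: state=(0.676, -0.815)
t=0.030: state=(0.667, -0.910)
continuing one RK4 step at a time; state shown every 50 steps (Δt=0.5):
t=0.500: state=(-0.318, -1.983)
t=1.000: state=(-0.329, 1.776)
t=1.500: state=(0.463, 0.353)
t=2.000: state=(-0.061, -1.636)
t=2.500: state=(-0.317, 0.847)
t=3.000: state=(0.269, 0.675)
t=3.500: state=(0.056, -1.142)
t=4.000: state=(-0.249, 0.283)
t=4.500: state=(0.134, 0.686)
t=5.000: state=(0.097, -0.714)
t=5.500: state=(-0.175, -0.020)
t=6.000: state=(0.050, 0.571)
t=6.500: state=(0.100, -0.397)
t=7.000: state=(-0.111, -0.157)
t=7.500: state=(0.003, 0.423)
t=8.000: state=(0.084, -0.185)
t=8.500: state=(-0.064, -0.195)
t=9.000: state=(-0.019, 0.286)
t=9.240: state=(0.044, 0.201)
compare at T: theta=0.044, omega=0.201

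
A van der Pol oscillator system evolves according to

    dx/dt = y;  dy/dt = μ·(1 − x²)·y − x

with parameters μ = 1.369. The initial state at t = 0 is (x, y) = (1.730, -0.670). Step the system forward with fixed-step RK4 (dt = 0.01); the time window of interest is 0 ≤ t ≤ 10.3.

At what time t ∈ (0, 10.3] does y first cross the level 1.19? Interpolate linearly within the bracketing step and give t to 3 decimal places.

t=0.000: state=(1.730, -0.670)
step 1 (dt=0.01): k1=(-0.670, 0.098), k2=(-0.670, 0.089), k3=(-0.670, 0.089), k4=(-0.669, 0.081); state += dt/6·(k1+2k2+2k3+k4)
t=0.010: state=(1.723, -0.669)
t=0.020: state=(1.717, -0.668)
t=0.030: state=(1.710, -0.668)
continuing one RK4 step at a time; state shown every 50 steps (Δt=0.5):
t=0.500: state=(1.381, -0.767)
t=1.000: state=(0.921, -1.134)
t=1.500: state=(0.144, -2.129)
t=2.000: state=(-1.242, -2.897)
t=2.500: state=(-2.004, -0.270)
t=3.000: state=(-1.920, 0.397)
t=3.500: state=(-1.679, 0.558)
t=4.000: state=(-1.358, 0.743)
t=4.500: state=(-0.903, 1.133)
t=4.540: state=(-0.856, 1.183)
next step: t=4.550: state=(-0.844, 1.196) — y has crossed 1.19
linear interpolation between t=4.540 (1.18251) and t=4.550 (1.19551) → t≈4.546

t = 4.546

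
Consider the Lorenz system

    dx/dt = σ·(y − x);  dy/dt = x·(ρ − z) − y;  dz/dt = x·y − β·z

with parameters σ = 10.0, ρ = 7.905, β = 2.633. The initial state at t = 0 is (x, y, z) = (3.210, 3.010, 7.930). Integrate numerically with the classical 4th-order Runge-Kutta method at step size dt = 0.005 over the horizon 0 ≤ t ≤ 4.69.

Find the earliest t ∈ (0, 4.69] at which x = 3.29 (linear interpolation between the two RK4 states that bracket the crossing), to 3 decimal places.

t = 0.362

t=0.000: state=(3.210, 3.010, 7.930)
step 1 (dt=0.005): k1=(-2.000, -3.090, -11.218), k2=(-2.027, -2.993, -11.184), k3=(-2.024, -2.993, -11.183), k4=(-2.048, -2.896, -11.149); state += dt/6·(k1+2k2+2k3+k4)
t=0.005: state=(3.200, 2.995, 7.874)
t=0.010: state=(3.190, 2.981, 7.819)
t=0.015: state=(3.179, 2.968, 7.763)
continuing one RK4 step at a time; state shown every 40 steps (Δt=0.2):
t=0.200: state=(2.967, 3.014, 6.061)
t=0.360: state=(3.283, 3.619, 5.316)
next step: t=0.365: state=(3.300, 3.643, 5.306) — x has crossed 3.29
linear interpolation between t=0.360 (3.28307) and t=0.365 (3.30004) → t≈0.362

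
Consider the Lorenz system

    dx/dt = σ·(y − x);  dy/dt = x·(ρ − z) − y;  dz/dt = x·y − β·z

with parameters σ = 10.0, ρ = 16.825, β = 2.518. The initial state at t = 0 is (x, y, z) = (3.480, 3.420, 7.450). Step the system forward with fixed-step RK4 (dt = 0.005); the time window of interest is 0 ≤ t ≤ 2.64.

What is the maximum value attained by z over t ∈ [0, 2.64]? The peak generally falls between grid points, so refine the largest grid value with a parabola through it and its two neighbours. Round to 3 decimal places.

max z = 22.608

t=0.000: state=(3.480, 3.420, 7.450)
step 1 (dt=0.005): k1=(-0.600, 29.205, -6.857), k2=(0.145, 29.178, -6.565), k3=(0.126, 29.193, -6.561), k4=(0.853, 29.179, -6.265); state += dt/6·(k1+2k2+2k3+k4)
t=0.005: state=(3.481, 3.566, 7.417)
t=0.010: state=(3.488, 3.712, 7.387)
t=0.015: state=(3.503, 3.858, 7.361)
continuing one RK4 step at a time; state shown every 20 steps (Δt=0.1):
t=0.100: state=(4.566, 6.579, 7.534)
t=0.200: state=(7.248, 10.423, 10.377)
t=0.300: state=(10.104, 11.968, 17.227)
t=0.400: state=(9.804, 7.282, 22.473)
t=0.500: state=(6.256, 2.513, 20.788)
t=0.600: state=(3.319, 1.315, 16.863)
t=0.700: state=(2.120, 1.594, 13.426)
t=0.800: state=(2.048, 2.362, 10.786)
t=0.900: state=(2.700, 3.699, 9.009)
t=1.000: state=(4.110, 5.973, 8.451)
t=1.100: state=(6.456, 9.230, 10.167)
t=1.200: state=(9.195, 11.444, 15.412)
t=1.300: state=(9.879, 8.678, 21.072)
t=1.400: state=(7.264, 3.891, 21.121)
t=1.500: state=(4.284, 1.996, 17.780)
t=1.600: state=(2.796, 2.029, 14.398)
t=1.700: state=(2.560, 2.781, 11.736)
t=1.800: state=(3.163, 4.143, 9.982)
t=1.900: state=(4.549, 6.358, 9.543)
t=2.000: state=(6.747, 9.238, 11.377)
t=2.100: state=(9.037, 10.716, 16.146)
t=2.200: state=(9.307, 8.010, 20.585)
t=2.300: state=(6.961, 4.097, 20.312)
t=2.400: state=(4.460, 2.551, 17.344)
t=2.500: state=(3.241, 2.657, 14.310)
t=2.600: state=(3.158, 3.524, 11.967)
t=2.640: state=(3.369, 4.051, 11.289)
largest grid value and its neighbours: z(0.415)=22.60287, z(0.420)=22.60704, z(0.425)=22.59277
parabola through these three points peaks at t≈0.419 with z≈22.60773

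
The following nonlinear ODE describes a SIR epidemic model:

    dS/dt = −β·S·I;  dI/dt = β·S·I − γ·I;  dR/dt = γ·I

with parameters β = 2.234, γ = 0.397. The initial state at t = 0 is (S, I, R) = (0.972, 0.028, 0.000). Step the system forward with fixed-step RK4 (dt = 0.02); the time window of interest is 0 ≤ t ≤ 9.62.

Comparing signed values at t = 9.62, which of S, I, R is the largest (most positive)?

t=0.000: state=(0.972, 0.028, 0.000)
step 1 (dt=0.02): k1=(-0.061, 0.050, 0.011), k2=(-0.062, 0.051, 0.011), k3=(-0.062, 0.051, 0.011), k4=(-0.063, 0.051, 0.012); state += dt/6·(k1+2k2+2k3+k4)
t=0.020: state=(0.971, 0.029, 0.000)
t=0.040: state=(0.969, 0.030, 0.000)
t=0.060: state=(0.968, 0.031, 0.001)
continuing one RK4 step at a time; state shown every 25 steps (Δt=0.5):
t=0.500: state=(0.925, 0.066, 0.009)
t=1.000: state=(0.825, 0.146, 0.029)
t=1.500: state=(0.655, 0.275, 0.070)
t=2.000: state=(0.444, 0.417, 0.139)
t=2.500: state=(0.264, 0.504, 0.232)
t=3.000: state=(0.148, 0.518, 0.334)
t=3.500: state=(0.085, 0.481, 0.434)
t=4.000: state=(0.051, 0.425, 0.524)
t=4.500: state=(0.033, 0.365, 0.603)
t=5.000: state=(0.023, 0.308, 0.669)
t=5.500: state=(0.016, 0.258, 0.725)
t=6.000: state=(0.013, 0.215, 0.772)
t=6.500: state=(0.010, 0.179, 0.811)
t=7.000: state=(0.008, 0.148, 0.844)
t=7.500: state=(0.007, 0.122, 0.870)
t=8.000: state=(0.006, 0.101, 0.892)
t=8.500: state=(0.006, 0.084, 0.911)
t=9.000: state=(0.005, 0.069, 0.926)
t=9.500: state=(0.005, 0.057, 0.938)
t=9.620: state=(0.005, 0.054, 0.941)
compare at T: S=0.005, I=0.054, R=0.941

largest component: R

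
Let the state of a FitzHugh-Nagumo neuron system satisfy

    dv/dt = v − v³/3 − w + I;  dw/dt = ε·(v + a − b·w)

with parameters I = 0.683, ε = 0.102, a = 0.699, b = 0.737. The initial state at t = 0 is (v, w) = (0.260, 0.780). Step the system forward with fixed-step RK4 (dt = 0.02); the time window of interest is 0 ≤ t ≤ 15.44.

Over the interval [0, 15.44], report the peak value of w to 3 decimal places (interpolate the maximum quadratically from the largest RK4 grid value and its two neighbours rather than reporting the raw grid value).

t=0.000: state=(0.260, 0.780)
step 1 (dt=0.02): k1=(0.157, 0.039), k2=(0.158, 0.039), k3=(0.158, 0.039), k4=(0.159, 0.039); state += dt/6·(k1+2k2+2k3+k4)
t=0.020: state=(0.263, 0.781)
t=0.040: state=(0.266, 0.782)
t=0.060: state=(0.270, 0.782)
continuing one RK4 step at a time; state shown every 25 steps (Δt=0.5):
t=0.500: state=(0.354, 0.801)
t=1.000: state=(0.483, 0.828)
t=1.500: state=(0.655, 0.860)
t=2.000: state=(0.861, 0.902)
t=2.500: state=(1.071, 0.952)
t=3.000: state=(1.240, 1.010)
t=3.500: state=(1.345, 1.073)
t=4.000: state=(1.390, 1.137)
t=4.500: state=(1.393, 1.199)
t=5.000: state=(1.370, 1.259)
t=5.500: state=(1.332, 1.316)
t=6.000: state=(1.283, 1.368)
t=6.500: state=(1.227, 1.415)
t=7.000: state=(1.163, 1.458)
t=7.500: state=(1.090, 1.495)
t=8.000: state=(1.008, 1.528)
t=8.500: state=(0.911, 1.554)
t=9.000: state=(0.792, 1.575)
t=9.500: state=(0.640, 1.588)
t=10.000: state=(0.430, 1.591)
t=10.500: state=(0.114, 1.581)
t=11.000: state=(-0.385, 1.552)
t=11.500: state=(-1.091, 1.493)
t=12.000: state=(-1.687, 1.402)
t=12.500: state=(-1.914, 1.294)
t=13.000: state=(-1.947, 1.184)
t=13.500: state=(-1.926, 1.079)
t=14.000: state=(-1.892, 0.978)
t=14.500: state=(-1.856, 0.883)
t=15.000: state=(-1.818, 0.794)
t=15.440: state=(-1.785, 0.719)
largest grid value and its neighbours: w(9.880)=1.59117, w(9.900)=1.59118, w(9.920)=1.59118
parabola through these three points peaks at t≈9.910 with w≈1.59119

max w = 1.591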